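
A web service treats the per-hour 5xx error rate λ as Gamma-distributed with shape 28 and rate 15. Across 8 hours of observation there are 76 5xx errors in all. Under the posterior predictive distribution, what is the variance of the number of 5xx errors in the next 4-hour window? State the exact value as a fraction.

Total count 76 over total exposure 8 hours.
By Gamma–Poisson conjugacy, the posterior is Gamma(α + Σx, β + Σt) = Gamma(28 + 76, 15 + 8) = Gamma(104, 23).
The posterior predictive for a window of length T is Negative Binomial with variance T·α'·(β'+T)/β'² = 4·104·27/529 = 11232/529.

11232/529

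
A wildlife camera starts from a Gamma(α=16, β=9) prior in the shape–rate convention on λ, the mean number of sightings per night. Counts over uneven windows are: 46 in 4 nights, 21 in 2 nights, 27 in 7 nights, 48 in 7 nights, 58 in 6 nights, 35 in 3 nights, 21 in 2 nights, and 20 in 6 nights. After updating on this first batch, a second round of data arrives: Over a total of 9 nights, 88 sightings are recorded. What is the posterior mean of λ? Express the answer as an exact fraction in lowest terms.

76/11

Total count: 46 + 21 + 27 + 48 + 58 + 35 + 21 + 20 = 276.
Total exposure: 4 + 2 + 7 + 7 + 6 + 3 + 2 + 6 = 37 nights.
After the first batch: Gamma(16 + 276, 9 + 37) = Gamma(292, 46).
Total count 88 over total exposure 9 nights.
After the second batch: Gamma(292 + 88, 46 + 9) = Gamma(380, 55).
Posterior mean = α'/β' = 380/55 = 76/11.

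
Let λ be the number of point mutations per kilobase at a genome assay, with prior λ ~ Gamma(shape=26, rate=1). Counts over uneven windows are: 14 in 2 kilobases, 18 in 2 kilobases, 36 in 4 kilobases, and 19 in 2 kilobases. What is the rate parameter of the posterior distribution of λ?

11

Total count: 14 + 18 + 36 + 19 = 87.
Total exposure: 2 + 2 + 4 + 2 = 10 kilobases.
Gamma(α, β) with Poisson data over total exposure Σt gives posterior Gamma(α+Σx, β+Σt) = Gamma(113, 11).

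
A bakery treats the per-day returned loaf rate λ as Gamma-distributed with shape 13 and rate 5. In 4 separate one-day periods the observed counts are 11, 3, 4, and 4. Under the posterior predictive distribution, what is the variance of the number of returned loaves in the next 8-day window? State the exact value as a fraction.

Total count: 11 + 3 + 4 + 4 = 22.
Total exposure: 4 days.
Conjugate update: add total count to the shape and total exposure to the rate, giving Gamma(35, 9).
The posterior predictive for a window of length T is Negative Binomial with variance T·α'·(β'+T)/β'² = 8·35·17/81 = 4760/81.

4760/81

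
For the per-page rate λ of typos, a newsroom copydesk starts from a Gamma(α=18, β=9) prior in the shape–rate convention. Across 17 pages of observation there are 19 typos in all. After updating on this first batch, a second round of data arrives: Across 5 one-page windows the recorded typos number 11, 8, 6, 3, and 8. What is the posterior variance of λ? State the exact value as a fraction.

73/961

Total count 19 over total exposure 17 pages.
After the first batch: Gamma(18 + 19, 9 + 17) = Gamma(37, 26).
Total count: 11 + 8 + 6 + 3 + 8 = 36.
Total exposure: 5 pages.
After the second batch: Gamma(37 + 36, 26 + 5) = Gamma(73, 31).
Posterior variance = α'/β'² = 73/961.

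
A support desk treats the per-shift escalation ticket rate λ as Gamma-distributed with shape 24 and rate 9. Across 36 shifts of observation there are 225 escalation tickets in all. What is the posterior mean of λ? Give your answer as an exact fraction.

Total count 225 over total exposure 36 shifts.
The Gamma prior is conjugate for the Poisson rate, so λ | data ~ Gamma(24+225, 9+36) = Gamma(249, 45).
Posterior mean = α'/β' = 249/45 = 83/15.

83/15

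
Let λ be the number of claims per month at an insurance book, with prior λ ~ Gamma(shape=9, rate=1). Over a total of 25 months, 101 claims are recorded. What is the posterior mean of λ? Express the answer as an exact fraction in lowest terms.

55/13

Total count 101 over total exposure 25 months.
Conjugate update: add total count to the shape and total exposure to the rate, giving Gamma(110, 26).
Posterior mean = α'/β' = 110/26 = 55/13.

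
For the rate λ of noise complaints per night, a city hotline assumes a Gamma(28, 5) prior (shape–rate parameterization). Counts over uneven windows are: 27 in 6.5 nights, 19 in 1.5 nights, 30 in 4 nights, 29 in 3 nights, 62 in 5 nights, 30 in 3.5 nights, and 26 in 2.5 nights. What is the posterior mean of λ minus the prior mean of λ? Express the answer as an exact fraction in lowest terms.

Total count: 27 + 19 + 30 + 29 + 62 + 30 + 26 = 223.
Total exposure: 6.5 + 1.5 + 4 + 3 + 5 + 3.5 + 2.5 = 26 nights.
The Gamma prior is conjugate for the Poisson rate, so λ | data ~ Gamma(28+223, 5+26) = Gamma(251, 31).
Posterior mean = 251/31 = 251/31; prior mean = 28/5 = 28/5. Difference = 251/31 − 28/5 = 387/155.

387/155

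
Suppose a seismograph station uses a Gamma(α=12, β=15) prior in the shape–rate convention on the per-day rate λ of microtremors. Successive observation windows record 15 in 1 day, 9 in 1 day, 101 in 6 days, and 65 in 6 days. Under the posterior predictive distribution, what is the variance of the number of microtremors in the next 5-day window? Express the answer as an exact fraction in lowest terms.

34340/841

Total count: 15 + 9 + 101 + 65 = 190.
Total exposure: 1 + 1 + 6 + 6 = 14 days.
By Gamma–Poisson conjugacy, the posterior is Gamma(α + Σx, β + Σt) = Gamma(12 + 190, 15 + 14) = Gamma(202, 29).
The posterior predictive for a window of length T is Negative Binomial with variance T·α'·(β'+T)/β'² = 5·202·34/841 = 34340/841.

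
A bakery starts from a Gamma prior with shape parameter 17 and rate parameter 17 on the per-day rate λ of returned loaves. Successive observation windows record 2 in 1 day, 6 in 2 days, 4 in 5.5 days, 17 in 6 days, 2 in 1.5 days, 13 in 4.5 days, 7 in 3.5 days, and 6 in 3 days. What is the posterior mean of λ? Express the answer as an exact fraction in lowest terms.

37/22

Total count: 2 + 6 + 4 + 17 + 2 + 13 + 7 + 6 = 57.
Total exposure: 1 + 2 + 5.5 + 6 + 1.5 + 4.5 + 3.5 + 3 = 27 days.
Posterior: α' = 17 + 57 = 74, β' = 17 + 27 = 44.
Posterior mean = α'/β' = 74/44 = 37/22.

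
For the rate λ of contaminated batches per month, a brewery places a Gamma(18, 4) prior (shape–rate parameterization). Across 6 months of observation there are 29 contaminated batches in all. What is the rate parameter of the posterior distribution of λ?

10

Total count 29 over total exposure 6 months.
Conjugate update: add total count to the shape and total exposure to the rate, giving Gamma(47, 10).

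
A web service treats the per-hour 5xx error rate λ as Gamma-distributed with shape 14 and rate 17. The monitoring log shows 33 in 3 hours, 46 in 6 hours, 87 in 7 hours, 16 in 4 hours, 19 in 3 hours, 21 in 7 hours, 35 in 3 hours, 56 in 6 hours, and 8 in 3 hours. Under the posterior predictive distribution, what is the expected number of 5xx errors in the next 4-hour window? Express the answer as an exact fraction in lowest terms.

1340/59

Total count: 33 + 46 + 87 + 16 + 19 + 21 + 35 + 56 + 8 = 321.
Total exposure: 3 + 6 + 7 + 4 + 3 + 7 + 3 + 6 + 3 = 42 hours.
Posterior: α' = 14 + 321 = 335, β' = 17 + 42 = 59.
Predictive mean over a 4-hour window = T·E[λ|data] = 4·335/59 = 1340/59.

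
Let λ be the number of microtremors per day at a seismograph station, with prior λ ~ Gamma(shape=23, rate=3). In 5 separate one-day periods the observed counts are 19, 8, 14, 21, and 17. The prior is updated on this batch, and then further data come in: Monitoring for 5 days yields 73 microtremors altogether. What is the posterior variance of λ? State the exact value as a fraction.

175/169

Total count: 19 + 8 + 14 + 21 + 17 = 79.
Total exposure: 5 days.
After the first batch: Gamma(23 + 79, 3 + 5) = Gamma(102, 8).
Total count 73 over total exposure 5 days.
After the second batch: Gamma(102 + 73, 8 + 5) = Gamma(175, 13).
Posterior variance = α'/β'² = 175/169.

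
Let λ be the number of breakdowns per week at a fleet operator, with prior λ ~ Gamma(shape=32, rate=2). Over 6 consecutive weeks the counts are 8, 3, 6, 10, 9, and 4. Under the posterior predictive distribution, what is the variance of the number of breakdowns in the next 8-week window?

Total count: 8 + 3 + 6 + 10 + 9 + 4 = 40.
Total exposure: 6 weeks.
Conjugate update: add total count to the shape and total exposure to the rate, giving Gamma(72, 8).
The posterior predictive for a window of length T is Negative Binomial with variance T·α'·(β'+T)/β'² = 8·72·16/64 = 144.

144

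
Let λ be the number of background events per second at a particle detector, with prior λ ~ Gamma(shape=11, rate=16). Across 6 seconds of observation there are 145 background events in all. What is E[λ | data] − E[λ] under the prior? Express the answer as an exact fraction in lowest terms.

Total count 145 over total exposure 6 seconds.
Gamma(α, β) with Poisson data over total exposure Σt gives posterior Gamma(α+Σx, β+Σt) = Gamma(156, 22).
Posterior mean = 156/22 = 78/11; prior mean = 11/16 = 11/16. Difference = 78/11 − 11/16 = 1127/176.

1127/176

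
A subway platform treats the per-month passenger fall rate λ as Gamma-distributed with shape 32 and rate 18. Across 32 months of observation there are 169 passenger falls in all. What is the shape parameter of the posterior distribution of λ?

201

Total count 169 over total exposure 32 months.
Gamma(α, β) with Poisson data over total exposure Σt gives posterior Gamma(α+Σx, β+Σt) = Gamma(201, 50).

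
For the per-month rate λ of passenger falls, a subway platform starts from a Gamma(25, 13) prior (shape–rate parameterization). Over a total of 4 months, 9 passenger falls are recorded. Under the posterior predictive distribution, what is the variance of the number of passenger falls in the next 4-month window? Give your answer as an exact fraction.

Total count 9 over total exposure 4 months.
Gamma(α, β) with Poisson data over total exposure Σt gives posterior Gamma(α+Σx, β+Σt) = Gamma(34, 17).
The posterior predictive for a window of length T is Negative Binomial with variance T·α'·(β'+T)/β'² = 4·34·21/289 = 168/17.

168/17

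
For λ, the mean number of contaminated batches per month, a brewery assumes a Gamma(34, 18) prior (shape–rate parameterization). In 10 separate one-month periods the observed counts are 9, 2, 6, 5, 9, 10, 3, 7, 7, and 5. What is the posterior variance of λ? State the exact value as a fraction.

97/784

Total count: 9 + 2 + 6 + 5 + 9 + 10 + 3 + 7 + 7 + 5 = 63.
Total exposure: 10 months.
By Gamma–Poisson conjugacy, the posterior is Gamma(α + Σx, β + Σt) = Gamma(34 + 63, 18 + 10) = Gamma(97, 28).
Posterior variance = α'/β'² = 97/784.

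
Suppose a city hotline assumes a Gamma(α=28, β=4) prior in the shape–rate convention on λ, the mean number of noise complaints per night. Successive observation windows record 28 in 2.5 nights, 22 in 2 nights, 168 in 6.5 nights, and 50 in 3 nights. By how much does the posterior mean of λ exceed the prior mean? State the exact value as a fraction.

85/9

Total count: 28 + 22 + 168 + 50 = 268.
Total exposure: 2.5 + 2 + 6.5 + 3 = 14 nights.
The Gamma prior is conjugate for the Poisson rate, so λ | data ~ Gamma(28+268, 4+14) = Gamma(296, 18).
Posterior mean = 296/18 = 148/9; prior mean = 28/4 = 7. Difference = 148/9 − 7 = 85/9.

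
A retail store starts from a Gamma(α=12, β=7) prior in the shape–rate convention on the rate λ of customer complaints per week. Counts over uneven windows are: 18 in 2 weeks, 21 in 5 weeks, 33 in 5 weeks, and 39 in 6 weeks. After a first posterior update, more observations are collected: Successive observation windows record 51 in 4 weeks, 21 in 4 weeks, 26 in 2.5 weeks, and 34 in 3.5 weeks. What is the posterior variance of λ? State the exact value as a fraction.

Total count: 18 + 21 + 33 + 39 = 111.
Total exposure: 2 + 5 + 5 + 6 = 18 weeks.
After the first batch: Gamma(12 + 111, 7 + 18) = Gamma(123, 25).
Total count: 51 + 21 + 26 + 34 = 132.
Total exposure: 4 + 4 + 2.5 + 3.5 = 14 weeks.
After the second batch: Gamma(123 + 132, 25 + 14) = Gamma(255, 39).
Posterior variance = α'/β'² = 255/1521 = 85/507.

85/507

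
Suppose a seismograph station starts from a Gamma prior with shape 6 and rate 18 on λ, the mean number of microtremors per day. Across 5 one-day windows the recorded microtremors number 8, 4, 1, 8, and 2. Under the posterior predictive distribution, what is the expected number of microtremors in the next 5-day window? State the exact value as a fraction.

145/23

Total count: 8 + 4 + 1 + 8 + 2 = 23.
Total exposure: 5 days.
Gamma(α, β) with Poisson data over total exposure Σt gives posterior Gamma(α+Σx, β+Σt) = Gamma(29, 23).
Predictive mean over a 5-day window = T·E[λ|data] = 5·29/23 = 145/23.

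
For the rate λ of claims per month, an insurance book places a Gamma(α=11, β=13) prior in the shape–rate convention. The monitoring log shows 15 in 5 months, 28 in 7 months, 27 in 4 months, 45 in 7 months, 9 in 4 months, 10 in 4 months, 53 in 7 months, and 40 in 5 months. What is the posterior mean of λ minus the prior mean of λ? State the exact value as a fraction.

177/52

Total count: 15 + 28 + 27 + 45 + 9 + 10 + 53 + 40 = 227.
Total exposure: 5 + 7 + 4 + 7 + 4 + 4 + 7 + 5 = 43 months.
By Gamma–Poisson conjugacy, the posterior is Gamma(α + Σx, β + Σt) = Gamma(11 + 227, 13 + 43) = Gamma(238, 56).
Posterior mean = 238/56 = 17/4; prior mean = 11/13 = 11/13. Difference = 17/4 − 11/13 = 177/52.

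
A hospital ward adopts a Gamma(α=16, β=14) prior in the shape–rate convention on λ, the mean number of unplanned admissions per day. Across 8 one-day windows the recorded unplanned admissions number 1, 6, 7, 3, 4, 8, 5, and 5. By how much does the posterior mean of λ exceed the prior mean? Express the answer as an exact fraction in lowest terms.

19/14

Total count: 1 + 6 + 7 + 3 + 4 + 8 + 5 + 5 = 39.
Total exposure: 8 days.
Posterior: α' = 16 + 39 = 55, β' = 14 + 8 = 22.
Posterior mean = 55/22 = 5/2; prior mean = 16/14 = 8/7. Difference = 5/2 − 8/7 = 19/14.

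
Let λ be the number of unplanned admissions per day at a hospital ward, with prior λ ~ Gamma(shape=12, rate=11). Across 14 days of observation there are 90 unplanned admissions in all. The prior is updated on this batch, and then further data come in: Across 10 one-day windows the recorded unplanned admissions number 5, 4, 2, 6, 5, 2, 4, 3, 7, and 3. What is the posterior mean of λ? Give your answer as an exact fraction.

Total count 90 over total exposure 14 days.
After the first batch: Gamma(12 + 90, 11 + 14) = Gamma(102, 25).
Total count: 5 + 4 + 2 + 6 + 5 + 2 + 4 + 3 + 7 + 3 = 41.
Total exposure: 10 days.
After the second batch: Gamma(102 + 41, 25 + 10) = Gamma(143, 35).
Posterior mean = α'/β' = 143/35.

143/35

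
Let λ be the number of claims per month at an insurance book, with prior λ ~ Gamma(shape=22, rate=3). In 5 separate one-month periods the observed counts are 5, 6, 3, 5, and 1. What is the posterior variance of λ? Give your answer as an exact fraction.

21/32

Total count: 5 + 6 + 3 + 5 + 1 = 20.
Total exposure: 5 months.
The Gamma prior is conjugate for the Poisson rate, so λ | data ~ Gamma(22+20, 3+5) = Gamma(42, 8).
Posterior variance = α'/β'² = 42/64 = 21/32.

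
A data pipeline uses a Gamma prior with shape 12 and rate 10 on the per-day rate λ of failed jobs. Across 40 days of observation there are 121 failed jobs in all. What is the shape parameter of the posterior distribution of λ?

Total count 121 over total exposure 40 days.
Gamma(α, β) with Poisson data over total exposure Σt gives posterior Gamma(α+Σx, β+Σt) = Gamma(133, 50).

133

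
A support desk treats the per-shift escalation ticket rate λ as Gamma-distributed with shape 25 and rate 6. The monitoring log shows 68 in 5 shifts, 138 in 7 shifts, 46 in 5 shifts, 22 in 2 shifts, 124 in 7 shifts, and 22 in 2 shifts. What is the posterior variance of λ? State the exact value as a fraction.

Total count: 68 + 138 + 46 + 22 + 124 + 22 = 420.
Total exposure: 5 + 7 + 5 + 2 + 7 + 2 = 28 shifts.
Gamma(α, β) with Poisson data over total exposure Σt gives posterior Gamma(α+Σx, β+Σt) = Gamma(445, 34).
Posterior variance = α'/β'² = 445/1156.

445/1156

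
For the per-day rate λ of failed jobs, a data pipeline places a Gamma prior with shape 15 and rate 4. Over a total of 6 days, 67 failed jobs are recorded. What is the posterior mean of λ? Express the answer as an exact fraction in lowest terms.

41/5

Total count 67 over total exposure 6 days.
Conjugate update: add total count to the shape and total exposure to the rate, giving Gamma(82, 10).
Posterior mean = α'/β' = 82/10 = 41/5.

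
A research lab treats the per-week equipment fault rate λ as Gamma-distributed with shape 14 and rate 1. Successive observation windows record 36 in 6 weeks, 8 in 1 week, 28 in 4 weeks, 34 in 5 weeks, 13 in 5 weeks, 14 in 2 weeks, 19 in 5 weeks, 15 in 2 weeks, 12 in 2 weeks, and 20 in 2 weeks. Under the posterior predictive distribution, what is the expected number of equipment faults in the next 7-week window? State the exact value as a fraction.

Total count: 36 + 8 + 28 + 34 + 13 + 14 + 19 + 15 + 12 + 20 = 199.
Total exposure: 6 + 1 + 4 + 5 + 5 + 2 + 5 + 2 + 2 + 2 = 34 weeks.
Posterior: α' = 14 + 199 = 213, β' = 1 + 34 = 35.
Predictive mean over a 7-week window = T·E[λ|data] = 7·213/35 = 213/5.

213/5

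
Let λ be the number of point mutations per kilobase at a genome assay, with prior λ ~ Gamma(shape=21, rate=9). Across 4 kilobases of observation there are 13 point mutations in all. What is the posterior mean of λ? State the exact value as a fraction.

34/13

Total count 13 over total exposure 4 kilobases.
Posterior: α' = 21 + 13 = 34, β' = 9 + 4 = 13.
Posterior mean = α'/β' = 34/13.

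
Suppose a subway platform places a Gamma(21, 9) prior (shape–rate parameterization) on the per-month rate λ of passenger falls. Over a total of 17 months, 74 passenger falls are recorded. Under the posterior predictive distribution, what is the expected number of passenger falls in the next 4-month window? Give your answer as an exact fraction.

Total count 74 over total exposure 17 months.
Conjugate update: add total count to the shape and total exposure to the rate, giving Gamma(95, 26).
Predictive mean over a 4-month window = T·E[λ|data] = 4·95/26 = 190/13.

190/13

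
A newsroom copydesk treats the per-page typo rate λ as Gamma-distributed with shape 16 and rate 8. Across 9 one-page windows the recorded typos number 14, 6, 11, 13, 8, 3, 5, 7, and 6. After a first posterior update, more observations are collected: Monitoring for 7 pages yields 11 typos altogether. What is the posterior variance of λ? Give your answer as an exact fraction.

25/144

Total count: 14 + 6 + 11 + 13 + 8 + 3 + 5 + 7 + 6 = 73.
Total exposure: 9 pages.
After the first batch: Gamma(16 + 73, 8 + 9) = Gamma(89, 17).
Total count 11 over total exposure 7 pages.
After the second batch: Gamma(89 + 11, 17 + 7) = Gamma(100, 24).
Posterior variance = α'/β'² = 100/576 = 25/144.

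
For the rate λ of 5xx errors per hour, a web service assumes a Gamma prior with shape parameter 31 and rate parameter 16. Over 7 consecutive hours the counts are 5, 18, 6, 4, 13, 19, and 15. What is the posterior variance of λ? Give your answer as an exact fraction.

111/529

Total count: 5 + 18 + 6 + 4 + 13 + 19 + 15 = 80.
Total exposure: 7 hours.
Gamma(α, β) with Poisson data over total exposure Σt gives posterior Gamma(α+Σx, β+Σt) = Gamma(111, 23).
Posterior variance = α'/β'² = 111/529.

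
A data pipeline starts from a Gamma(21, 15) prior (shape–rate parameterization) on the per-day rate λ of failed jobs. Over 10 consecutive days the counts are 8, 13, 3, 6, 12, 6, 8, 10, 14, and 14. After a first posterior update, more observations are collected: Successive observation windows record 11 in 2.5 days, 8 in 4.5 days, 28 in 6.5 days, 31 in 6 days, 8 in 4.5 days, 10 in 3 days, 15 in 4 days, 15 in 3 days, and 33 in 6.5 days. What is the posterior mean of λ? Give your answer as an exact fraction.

548/131

Total count: 8 + 13 + 3 + 6 + 12 + 6 + 8 + 10 + 14 + 14 = 94.
Total exposure: 10 days.
After the first batch: Gamma(21 + 94, 15 + 10) = Gamma(115, 25).
Total count: 11 + 8 + 28 + 31 + 8 + 10 + 15 + 15 + 33 = 159.
Total exposure: 2.5 + 4.5 + 6.5 + 6 + 4.5 + 3 + 4 + 3 + 6.5 = 40.5 days.
After the second batch: Gamma(115 + 159, 25 + 40.5) = Gamma(274, 131/2).
Posterior mean = α'/β' = 274/(131/2) = 548/131.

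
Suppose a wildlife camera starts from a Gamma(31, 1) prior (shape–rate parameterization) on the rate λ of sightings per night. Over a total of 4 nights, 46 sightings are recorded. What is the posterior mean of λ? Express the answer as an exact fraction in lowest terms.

Total count 46 over total exposure 4 nights.
Conjugate update: add total count to the shape and total exposure to the rate, giving Gamma(77, 5).
Posterior mean = α'/β' = 77/5.

77/5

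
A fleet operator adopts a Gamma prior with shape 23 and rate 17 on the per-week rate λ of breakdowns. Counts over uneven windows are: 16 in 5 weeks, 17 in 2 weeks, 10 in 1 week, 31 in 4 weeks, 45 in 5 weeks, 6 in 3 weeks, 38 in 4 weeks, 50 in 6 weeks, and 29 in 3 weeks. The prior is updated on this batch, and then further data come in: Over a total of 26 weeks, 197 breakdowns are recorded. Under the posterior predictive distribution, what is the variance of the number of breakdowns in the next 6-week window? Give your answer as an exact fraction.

Total count: 16 + 17 + 10 + 31 + 45 + 6 + 38 + 50 + 29 = 242.
Total exposure: 5 + 2 + 1 + 4 + 5 + 3 + 4 + 6 + 3 = 33 weeks.
After the first batch: Gamma(23 + 242, 17 + 33) = Gamma(265, 50).
Total count 197 over total exposure 26 weeks.
After the second batch: Gamma(265 + 197, 50 + 26) = Gamma(462, 76).
The posterior predictive for a window of length T is Negative Binomial with variance T·α'·(β'+T)/β'² = 6·462·82/5776 = 28413/722.

28413/722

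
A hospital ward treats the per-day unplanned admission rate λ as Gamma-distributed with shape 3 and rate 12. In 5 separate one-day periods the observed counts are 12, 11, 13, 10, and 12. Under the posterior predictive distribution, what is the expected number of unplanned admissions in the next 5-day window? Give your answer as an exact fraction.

Total count: 12 + 11 + 13 + 10 + 12 = 58.
Total exposure: 5 days.
The Gamma prior is conjugate for the Poisson rate, so λ | data ~ Gamma(3+58, 12+5) = Gamma(61, 17).
Predictive mean over a 5-day window = T·E[λ|data] = 5·61/17 = 305/17.

305/17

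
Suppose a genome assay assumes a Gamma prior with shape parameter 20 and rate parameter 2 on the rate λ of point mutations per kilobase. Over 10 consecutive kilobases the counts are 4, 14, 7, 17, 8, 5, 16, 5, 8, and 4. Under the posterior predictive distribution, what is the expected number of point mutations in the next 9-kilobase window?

81

Total count: 4 + 14 + 7 + 17 + 8 + 5 + 16 + 5 + 8 + 4 = 88.
Total exposure: 10 kilobases.
Gamma(α, β) with Poisson data over total exposure Σt gives posterior Gamma(α+Σx, β+Σt) = Gamma(108, 12).
Predictive mean over a 9-kilobase window = T·E[λ|data] = 9·108/12 = 81.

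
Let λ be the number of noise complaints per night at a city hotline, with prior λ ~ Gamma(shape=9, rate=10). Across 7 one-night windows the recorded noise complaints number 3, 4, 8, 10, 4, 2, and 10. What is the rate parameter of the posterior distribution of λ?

Total count: 3 + 4 + 8 + 10 + 4 + 2 + 10 = 41.
Total exposure: 7 nights.
Conjugate update: add total count to the shape and total exposure to the rate, giving Gamma(50, 17).

17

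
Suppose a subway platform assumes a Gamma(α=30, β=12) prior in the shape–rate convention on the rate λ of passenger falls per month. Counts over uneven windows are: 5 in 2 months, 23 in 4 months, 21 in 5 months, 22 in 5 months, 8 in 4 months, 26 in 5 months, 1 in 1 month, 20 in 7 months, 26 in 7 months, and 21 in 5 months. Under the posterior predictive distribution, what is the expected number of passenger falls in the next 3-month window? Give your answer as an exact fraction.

203/19

Total count: 5 + 23 + 21 + 22 + 8 + 26 + 1 + 20 + 26 + 21 = 173.
Total exposure: 2 + 4 + 5 + 5 + 4 + 5 + 1 + 7 + 7 + 5 = 45 months.
Conjugate update: add total count to the shape and total exposure to the rate, giving Gamma(203, 57).
Predictive mean over a 3-month window = T·E[λ|data] = 3·203/57 = 203/19.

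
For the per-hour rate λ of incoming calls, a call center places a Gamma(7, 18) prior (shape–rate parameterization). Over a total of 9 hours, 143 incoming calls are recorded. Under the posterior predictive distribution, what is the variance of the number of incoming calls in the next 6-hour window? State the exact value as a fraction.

1100/27

Total count 143 over total exposure 9 hours.
Gamma(α, β) with Poisson data over total exposure Σt gives posterior Gamma(α+Σx, β+Σt) = Gamma(150, 27).
The posterior predictive for a window of length T is Negative Binomial with variance T·α'·(β'+T)/β'² = 6·150·33/729 = 1100/27.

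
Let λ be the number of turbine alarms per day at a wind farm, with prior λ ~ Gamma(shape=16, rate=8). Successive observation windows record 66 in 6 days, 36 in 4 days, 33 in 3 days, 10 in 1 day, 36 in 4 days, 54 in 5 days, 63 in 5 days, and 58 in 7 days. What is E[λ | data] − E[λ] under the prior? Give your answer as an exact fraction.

286/43

Total count: 66 + 36 + 33 + 10 + 36 + 54 + 63 + 58 = 356.
Total exposure: 6 + 4 + 3 + 1 + 4 + 5 + 5 + 7 = 35 days.
Posterior: α' = 16 + 356 = 372, β' = 8 + 35 = 43.
Posterior mean = 372/43 = 372/43; prior mean = 16/8 = 2. Difference = 372/43 − 2 = 286/43.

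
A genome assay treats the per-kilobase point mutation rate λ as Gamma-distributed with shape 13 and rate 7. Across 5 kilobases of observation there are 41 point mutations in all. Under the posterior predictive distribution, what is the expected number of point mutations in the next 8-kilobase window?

36

Total count 41 over total exposure 5 kilobases.
Posterior: α' = 13 + 41 = 54, β' = 7 + 5 = 12.
Predictive mean over an 8-kilobase window = T·E[λ|data] = 8·54/12 = 36.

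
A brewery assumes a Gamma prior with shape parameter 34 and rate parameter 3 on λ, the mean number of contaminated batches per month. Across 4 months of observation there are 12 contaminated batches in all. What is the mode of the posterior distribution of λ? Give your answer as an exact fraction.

Total count 12 over total exposure 4 months.
The Gamma prior is conjugate for the Poisson rate, so λ | data ~ Gamma(34+12, 3+4) = Gamma(46, 7).
Posterior mode = (α'−1)/β' = 45/7.

45/7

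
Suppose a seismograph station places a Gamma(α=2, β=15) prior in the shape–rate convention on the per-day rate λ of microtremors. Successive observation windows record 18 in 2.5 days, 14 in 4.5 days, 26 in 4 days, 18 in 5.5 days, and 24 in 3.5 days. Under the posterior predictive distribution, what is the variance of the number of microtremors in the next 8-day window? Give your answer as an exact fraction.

35088/1225

Total count: 18 + 14 + 26 + 18 + 24 = 100.
Total exposure: 2.5 + 4.5 + 4 + 5.5 + 3.5 = 20 days.
The Gamma prior is conjugate for the Poisson rate, so λ | data ~ Gamma(2+100, 15+20) = Gamma(102, 35).
The posterior predictive for a window of length T is Negative Binomial with variance T·α'·(β'+T)/β'² = 8·102·43/1225 = 35088/1225.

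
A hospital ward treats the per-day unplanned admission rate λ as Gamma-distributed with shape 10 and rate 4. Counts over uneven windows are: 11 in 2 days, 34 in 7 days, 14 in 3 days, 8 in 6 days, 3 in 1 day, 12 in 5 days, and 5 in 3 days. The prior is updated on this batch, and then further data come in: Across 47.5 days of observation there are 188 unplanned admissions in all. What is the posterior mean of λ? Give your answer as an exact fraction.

570/157

Total count: 11 + 34 + 14 + 8 + 3 + 12 + 5 = 87.
Total exposure: 2 + 7 + 3 + 6 + 1 + 5 + 3 = 27 days.
After the first batch: Gamma(10 + 87, 4 + 27) = Gamma(97, 31).
Total count 188 over total exposure 47.5 days.
After the second batch: Gamma(97 + 188, 31 + 47.5) = Gamma(285, 157/2).
Posterior mean = α'/β' = 285/(157/2) = 570/157.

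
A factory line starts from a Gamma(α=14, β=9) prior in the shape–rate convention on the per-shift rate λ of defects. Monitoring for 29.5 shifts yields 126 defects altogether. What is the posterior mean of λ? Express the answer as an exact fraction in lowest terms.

Total count 126 over total exposure 29.5 shifts.
Gamma(α, β) with Poisson data over total exposure Σt gives posterior Gamma(α+Σx, β+Σt) = Gamma(140, 77/2).
Posterior mean = α'/β' = 140/(77/2) = 40/11.

40/11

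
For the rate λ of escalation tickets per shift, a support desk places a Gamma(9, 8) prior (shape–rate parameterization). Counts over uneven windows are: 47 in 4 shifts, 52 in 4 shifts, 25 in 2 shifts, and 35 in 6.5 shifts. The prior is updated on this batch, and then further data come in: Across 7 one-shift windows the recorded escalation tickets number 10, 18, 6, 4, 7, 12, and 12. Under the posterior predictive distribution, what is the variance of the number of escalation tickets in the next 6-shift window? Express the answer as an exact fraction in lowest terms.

Total count: 47 + 52 + 25 + 35 = 159.
Total exposure: 4 + 4 + 2 + 6.5 = 16.5 shifts.
After the first batch: Gamma(9 + 159, 8 + 16.5) = Gamma(168, 49/2).
Total count: 10 + 18 + 6 + 4 + 7 + 12 + 12 = 69.
Total exposure: 7 shifts.
After the second batch: Gamma(168 + 69, 49/2 + 7) = Gamma(237, 63/2).
The posterior predictive for a window of length T is Negative Binomial with variance T·α'·(β'+T)/β'² = 6·237·(75/2)/(3969/4) = 7900/147.

7900/147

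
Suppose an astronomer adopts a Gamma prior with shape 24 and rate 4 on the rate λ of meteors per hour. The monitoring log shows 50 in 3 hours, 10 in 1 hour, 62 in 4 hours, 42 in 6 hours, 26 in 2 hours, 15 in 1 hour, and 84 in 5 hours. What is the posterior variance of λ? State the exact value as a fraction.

313/676

Total count: 50 + 10 + 62 + 42 + 26 + 15 + 84 = 289.
Total exposure: 3 + 1 + 4 + 6 + 2 + 1 + 5 = 22 hours.
By Gamma–Poisson conjugacy, the posterior is Gamma(α + Σx, β + Σt) = Gamma(24 + 289, 4 + 22) = Gamma(313, 26).
Posterior variance = α'/β'² = 313/676.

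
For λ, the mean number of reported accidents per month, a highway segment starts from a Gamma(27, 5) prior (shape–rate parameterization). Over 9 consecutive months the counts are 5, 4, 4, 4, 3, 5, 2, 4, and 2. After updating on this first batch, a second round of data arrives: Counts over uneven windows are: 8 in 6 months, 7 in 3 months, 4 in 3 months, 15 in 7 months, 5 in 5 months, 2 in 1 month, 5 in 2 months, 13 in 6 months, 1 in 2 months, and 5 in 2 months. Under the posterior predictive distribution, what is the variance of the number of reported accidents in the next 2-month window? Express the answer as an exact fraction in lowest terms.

13250/2601

Total count: 5 + 4 + 4 + 4 + 3 + 5 + 2 + 4 + 2 = 33.
Total exposure: 9 months.
After the first batch: Gamma(27 + 33, 5 + 9) = Gamma(60, 14).
Total count: 8 + 7 + 4 + 15 + 5 + 2 + 5 + 13 + 1 + 5 = 65.
Total exposure: 6 + 3 + 3 + 7 + 5 + 1 + 2 + 6 + 2 + 2 = 37 months.
After the second batch: Gamma(60 + 65, 14 + 37) = Gamma(125, 51).
The posterior predictive for a window of length T is Negative Binomial with variance T·α'·(β'+T)/β'² = 2·125·53/2601 = 13250/2601.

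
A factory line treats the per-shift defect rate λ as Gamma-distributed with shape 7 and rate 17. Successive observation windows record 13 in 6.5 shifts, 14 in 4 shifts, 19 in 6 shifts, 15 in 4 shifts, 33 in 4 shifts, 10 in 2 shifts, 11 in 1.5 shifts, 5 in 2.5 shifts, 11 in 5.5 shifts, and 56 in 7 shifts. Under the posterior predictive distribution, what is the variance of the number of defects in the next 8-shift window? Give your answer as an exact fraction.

Total count: 13 + 14 + 19 + 15 + 33 + 10 + 11 + 5 + 11 + 56 = 187.
Total exposure: 6.5 + 4 + 6 + 4 + 4 + 2 + 1.5 + 2.5 + 5.5 + 7 = 43 shifts.
Posterior: α' = 7 + 187 = 194, β' = 17 + 43 = 60.
The posterior predictive for a window of length T is Negative Binomial with variance T·α'·(β'+T)/β'² = 8·194·68/3600 = 6596/225.

6596/225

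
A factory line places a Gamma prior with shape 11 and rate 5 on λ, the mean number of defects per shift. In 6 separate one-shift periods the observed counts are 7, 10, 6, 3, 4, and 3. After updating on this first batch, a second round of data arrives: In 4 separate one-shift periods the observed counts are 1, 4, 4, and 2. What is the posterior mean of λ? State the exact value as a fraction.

11/3

Total count: 7 + 10 + 6 + 3 + 4 + 3 = 33.
Total exposure: 6 shifts.
After the first batch: Gamma(11 + 33, 5 + 6) = Gamma(44, 11).
Total count: 1 + 4 + 4 + 2 = 11.
Total exposure: 4 shifts.
After the second batch: Gamma(44 + 11, 11 + 4) = Gamma(55, 15).
Posterior mean = α'/β' = 55/15 = 11/3.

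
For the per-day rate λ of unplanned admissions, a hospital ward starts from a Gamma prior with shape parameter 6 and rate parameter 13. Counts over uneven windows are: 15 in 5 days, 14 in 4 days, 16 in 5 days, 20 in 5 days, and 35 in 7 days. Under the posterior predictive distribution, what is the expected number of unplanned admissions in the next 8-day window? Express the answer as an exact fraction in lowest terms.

848/39

Total count: 15 + 14 + 16 + 20 + 35 = 100.
Total exposure: 5 + 4 + 5 + 5 + 7 = 26 days.
The Gamma prior is conjugate for the Poisson rate, so λ | data ~ Gamma(6+100, 13+26) = Gamma(106, 39).
Predictive mean over an 8-day window = T·E[λ|data] = 8·106/39 = 848/39.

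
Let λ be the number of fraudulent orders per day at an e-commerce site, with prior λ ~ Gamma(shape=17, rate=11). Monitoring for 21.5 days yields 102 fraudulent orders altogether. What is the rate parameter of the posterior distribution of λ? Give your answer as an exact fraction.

Total count 102 over total exposure 21.5 days.
Conjugate update: add total count to the shape and total exposure to the rate, giving Gamma(119, 65/2).

65/2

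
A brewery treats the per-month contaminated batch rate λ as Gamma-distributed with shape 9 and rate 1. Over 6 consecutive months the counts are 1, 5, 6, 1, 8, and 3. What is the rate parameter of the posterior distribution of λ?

Total count: 1 + 5 + 6 + 1 + 8 + 3 = 24.
Total exposure: 6 months.
The Gamma prior is conjugate for the Poisson rate, so λ | data ~ Gamma(9+24, 1+6) = Gamma(33, 7).

7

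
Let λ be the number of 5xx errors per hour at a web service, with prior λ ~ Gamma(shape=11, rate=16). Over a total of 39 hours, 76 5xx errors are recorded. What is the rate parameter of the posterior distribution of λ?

55

Total count 76 over total exposure 39 hours.
Conjugate update: add total count to the shape and total exposure to the rate, giving Gamma(87, 55).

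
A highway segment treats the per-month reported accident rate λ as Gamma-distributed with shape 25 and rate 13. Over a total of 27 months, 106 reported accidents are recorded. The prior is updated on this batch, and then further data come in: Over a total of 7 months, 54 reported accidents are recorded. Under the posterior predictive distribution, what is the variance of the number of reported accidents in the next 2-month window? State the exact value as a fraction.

Total count 106 over total exposure 27 months.
After the first batch: Gamma(25 + 106, 13 + 27) = Gamma(131, 40).
Total count 54 over total exposure 7 months.
After the second batch: Gamma(131 + 54, 40 + 7) = Gamma(185, 47).
The posterior predictive for a window of length T is Negative Binomial with variance T·α'·(β'+T)/β'² = 2·185·49/2209 = 18130/2209.

18130/2209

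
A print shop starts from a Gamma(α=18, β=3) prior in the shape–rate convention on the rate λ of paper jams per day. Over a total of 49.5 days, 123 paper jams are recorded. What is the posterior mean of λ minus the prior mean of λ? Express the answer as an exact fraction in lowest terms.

-116/35

Total count 123 over total exposure 49.5 days.
The Gamma prior is conjugate for the Poisson rate, so λ | data ~ Gamma(18+123, 3+49.5) = Gamma(141, 105/2).
Posterior mean = 141/(105/2) = 94/35; prior mean = 18/3 = 6. Difference = 94/35 − 6 = -116/35.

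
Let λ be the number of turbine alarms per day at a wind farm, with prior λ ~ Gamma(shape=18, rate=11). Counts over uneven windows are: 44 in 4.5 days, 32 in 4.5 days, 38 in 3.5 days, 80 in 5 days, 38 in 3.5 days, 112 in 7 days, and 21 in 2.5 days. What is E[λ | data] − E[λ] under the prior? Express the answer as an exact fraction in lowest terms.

Total count: 44 + 32 + 38 + 80 + 38 + 112 + 21 = 365.
Total exposure: 4.5 + 4.5 + 3.5 + 5 + 3.5 + 7 + 2.5 = 30.5 days.
The Gamma prior is conjugate for the Poisson rate, so λ | data ~ Gamma(18+365, 11+30.5) = Gamma(383, 83/2).
Posterior mean = 383/(83/2) = 766/83; prior mean = 18/11 = 18/11. Difference = 766/83 − 18/11 = 6932/913.

6932/913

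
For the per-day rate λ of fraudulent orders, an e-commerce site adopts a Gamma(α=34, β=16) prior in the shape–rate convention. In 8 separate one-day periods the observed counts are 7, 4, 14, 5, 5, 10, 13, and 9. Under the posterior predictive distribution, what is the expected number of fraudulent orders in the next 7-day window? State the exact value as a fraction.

Total count: 7 + 4 + 14 + 5 + 5 + 10 + 13 + 9 = 67.
Total exposure: 8 days.
The Gamma prior is conjugate for the Poisson rate, so λ | data ~ Gamma(34+67, 16+8) = Gamma(101, 24).
Predictive mean over a 7-day window = T·E[λ|data] = 7·101/24 = 707/24.

707/24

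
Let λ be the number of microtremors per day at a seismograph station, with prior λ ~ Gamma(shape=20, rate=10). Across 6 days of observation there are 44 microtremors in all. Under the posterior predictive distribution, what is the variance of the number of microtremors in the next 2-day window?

9

Total count 44 over total exposure 6 days.
Gamma(α, β) with Poisson data over total exposure Σt gives posterior Gamma(α+Σx, β+Σt) = Gamma(64, 16).
The posterior predictive for a window of length T is Negative Binomial with variance T·α'·(β'+T)/β'² = 2·64·18/256 = 9.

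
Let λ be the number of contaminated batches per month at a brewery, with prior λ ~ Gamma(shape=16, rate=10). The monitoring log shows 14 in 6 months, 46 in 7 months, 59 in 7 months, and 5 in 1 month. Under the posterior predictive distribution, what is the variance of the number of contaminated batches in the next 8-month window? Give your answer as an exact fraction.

Total count: 14 + 46 + 59 + 5 = 124.
Total exposure: 6 + 7 + 7 + 1 = 21 months.
Posterior: α' = 16 + 124 = 140, β' = 10 + 21 = 31.
The posterior predictive for a window of length T is Negative Binomial with variance T·α'·(β'+T)/β'² = 8·140·39/961 = 43680/961.

43680/961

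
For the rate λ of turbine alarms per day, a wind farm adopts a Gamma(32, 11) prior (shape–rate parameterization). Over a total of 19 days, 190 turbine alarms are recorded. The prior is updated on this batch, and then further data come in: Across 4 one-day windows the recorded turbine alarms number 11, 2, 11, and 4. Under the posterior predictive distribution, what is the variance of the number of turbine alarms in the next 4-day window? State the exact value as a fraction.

9500/289

Total count 190 over total exposure 19 days.
After the first batch: Gamma(32 + 190, 11 + 19) = Gamma(222, 30).
Total count: 11 + 2 + 11 + 4 = 28.
Total exposure: 4 days.
After the second batch: Gamma(222 + 28, 30 + 4) = Gamma(250, 34).
The posterior predictive for a window of length T is Negative Binomial with variance T·α'·(β'+T)/β'² = 4·250·38/1156 = 9500/289.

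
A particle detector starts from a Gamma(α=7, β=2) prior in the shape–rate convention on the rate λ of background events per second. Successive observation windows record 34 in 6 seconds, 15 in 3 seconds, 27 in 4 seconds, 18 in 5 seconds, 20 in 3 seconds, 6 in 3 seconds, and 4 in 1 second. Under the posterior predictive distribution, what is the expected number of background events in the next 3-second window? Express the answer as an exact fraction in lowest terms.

Total count: 34 + 15 + 27 + 18 + 20 + 6 + 4 = 124.
Total exposure: 6 + 3 + 4 + 5 + 3 + 3 + 1 = 25 seconds.
Gamma(α, β) with Poisson data over total exposure Σt gives posterior Gamma(α+Σx, β+Σt) = Gamma(131, 27).
Predictive mean over a 3-second window = T·E[λ|data] = 3·131/27 = 131/9.

131/9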